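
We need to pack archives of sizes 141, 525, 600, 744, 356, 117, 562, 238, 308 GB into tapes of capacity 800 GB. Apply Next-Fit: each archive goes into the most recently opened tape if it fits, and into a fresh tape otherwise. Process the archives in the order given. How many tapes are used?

6

141 GB → tape 1 (remaining 659 GB)
525 GB → tape 1 (remaining 134 GB)
600 GB → tape 2 (remaining 200 GB)
744 GB → tape 3 (remaining 56 GB)
356 GB → tape 4 (remaining 444 GB)
117 GB → tape 4 (remaining 327 GB)
562 GB → tape 5 (remaining 238 GB)
238 GB → tape 5 (remaining 0 GB)
308 GB → tape 6 (remaining 492 GB)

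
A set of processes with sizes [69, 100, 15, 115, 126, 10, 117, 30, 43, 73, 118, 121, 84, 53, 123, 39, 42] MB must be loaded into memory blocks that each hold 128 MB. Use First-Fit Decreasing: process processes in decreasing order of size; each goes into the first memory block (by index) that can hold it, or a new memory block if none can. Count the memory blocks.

Sorted descending: 126, 123, 121, 118, 117, 115, 100, 84, 73, 69, 53, 43, 42, 39, 30, 15, 10.
Put 126 MB in memory block 1; 2 MB remain.
Put 123 MB in memory block 2; 5 MB remain.
Put 121 MB in memory block 3; 7 MB remain.
Put 118 MB in memory block 4; 10 MB remain.
Put 117 MB in memory block 5; 11 MB remain.
Put 115 MB in memory block 6; 13 MB remain.
Put 100 MB in memory block 7; 28 MB remain.
Put 84 MB in memory block 8; 44 MB remain.
Put 73 MB in memory block 9; 55 MB remain.
Put 69 MB in memory block 10; 59 MB remain.
Put 53 MB in memory block 9; 2 MB remain.
Put 43 MB in memory block 8; 1 MB remain.
Put 42 MB in memory block 10; 17 MB remain.
Put 39 MB in memory block 11; 89 MB remain.
Put 30 MB in memory block 11; 59 MB remain.
Put 15 MB in memory block 7; 13 MB remain.
Put 10 MB in memory block 4; 0 MB remain.

11 memory blocks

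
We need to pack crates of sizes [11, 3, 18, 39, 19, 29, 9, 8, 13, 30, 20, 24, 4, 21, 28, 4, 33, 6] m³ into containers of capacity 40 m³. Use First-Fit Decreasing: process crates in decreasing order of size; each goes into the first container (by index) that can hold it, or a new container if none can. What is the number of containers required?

9

Sorted descending: 39, 33, 30, 29, 28, 24, 21, 20, 19, 18, 13, 11, 9, 8, 6, 4, 4, 3.
39 m³ → container 1 (remaining 1 m³)
33 m³ → container 2 (remaining 7 m³)
30 m³ → container 3 (remaining 10 m³)
29 m³ → container 4 (remaining 11 m³)
28 m³ → container 5 (remaining 12 m³)
24 m³ → container 6 (remaining 16 m³)
21 m³ → container 7 (remaining 19 m³)
20 m³ → container 8 (remaining 20 m³)
19 m³ → container 7 (remaining 0 m³)
18 m³ → container 8 (remaining 2 m³)
13 m³ → container 6 (remaining 3 m³)
11 m³ → container 4 (remaining 0 m³)
9 m³ → container 3 (remaining 1 m³)
8 m³ → container 5 (remaining 4 m³)
6 m³ → container 2 (remaining 1 m³)
4 m³ → container 5 (remaining 0 m³)
4 m³ → container 9 (remaining 36 m³)
3 m³ → container 6 (remaining 0 m³)
Final containers: [39] [33,6] [30,9] [29,11] [28,8,4] [24,13,3] [21,19] [20,18] [4].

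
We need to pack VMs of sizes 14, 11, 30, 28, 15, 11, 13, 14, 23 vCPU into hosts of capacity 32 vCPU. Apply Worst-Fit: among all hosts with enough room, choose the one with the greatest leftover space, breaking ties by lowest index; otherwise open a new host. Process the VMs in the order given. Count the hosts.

6

14 vCPU → host 1 (remaining 18 vCPU)
11 vCPU → host 1 (remaining 7 vCPU)
30 vCPU → host 2 (remaining 2 vCPU)
28 vCPU → host 3 (remaining 4 vCPU)
15 vCPU → host 4 (remaining 17 vCPU)
11 vCPU → host 4 (remaining 6 vCPU)
13 vCPU → host 5 (remaining 19 vCPU)
14 vCPU → host 5 (remaining 5 vCPU)
23 vCPU → host 6 (remaining 9 vCPU)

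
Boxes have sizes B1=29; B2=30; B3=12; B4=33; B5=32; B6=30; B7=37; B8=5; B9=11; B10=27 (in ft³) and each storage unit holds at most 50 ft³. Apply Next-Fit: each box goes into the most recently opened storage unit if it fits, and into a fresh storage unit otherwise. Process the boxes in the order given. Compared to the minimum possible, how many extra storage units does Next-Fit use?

Next-Fit: [29] [30,12] [33] [32] [30] [37,5] [11,27] → 7 storage units.
7 boxes exceed 25 ft³ (half the capacity), and no two of those can share a storage unit, so at least 7 storage units are needed.
So 7 is already optimal.

0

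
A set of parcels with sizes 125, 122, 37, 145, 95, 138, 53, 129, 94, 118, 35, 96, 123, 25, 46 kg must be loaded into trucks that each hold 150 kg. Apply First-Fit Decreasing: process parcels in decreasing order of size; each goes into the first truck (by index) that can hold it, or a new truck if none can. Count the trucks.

Sorted descending: 145, 138, 129, 125, 123, 122, 118, 96, 95, 94, 53, 46, 37, 35, 25.
truck 1: place 145 kg, 5 kg left
truck 2: place 138 kg, 12 kg left
truck 3: place 129 kg, 21 kg left
truck 4: place 125 kg, 25 kg left
truck 5: place 123 kg, 27 kg left
truck 6: place 122 kg, 28 kg left
truck 7: place 118 kg, 32 kg left
truck 8: place 96 kg, 54 kg left
truck 9: place 95 kg, 55 kg left
truck 10: place 94 kg, 56 kg left
truck 8: place 53 kg, 1 kg left
truck 9: place 46 kg, 9 kg left
truck 10: place 37 kg, 19 kg left
truck 11: place 35 kg, 115 kg left
truck 4: place 25 kg, 0 kg left

11 trucks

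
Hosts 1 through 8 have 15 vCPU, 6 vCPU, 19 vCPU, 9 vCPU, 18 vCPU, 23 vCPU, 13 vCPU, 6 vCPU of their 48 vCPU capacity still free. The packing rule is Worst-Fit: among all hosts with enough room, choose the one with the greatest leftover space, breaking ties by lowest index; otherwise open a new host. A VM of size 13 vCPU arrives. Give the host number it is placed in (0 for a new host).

Hosts with room: host 1 (15 vCPU), host 3 (19 vCPU), host 5 (18 vCPU), host 6 (23 vCPU), host 7 (13 vCPU).
Most room is host 6 with 23 vCPU free.

6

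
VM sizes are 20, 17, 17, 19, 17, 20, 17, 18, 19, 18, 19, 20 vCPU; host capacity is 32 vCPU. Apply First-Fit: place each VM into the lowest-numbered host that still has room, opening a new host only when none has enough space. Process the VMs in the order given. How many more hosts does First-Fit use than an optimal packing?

0

First-Fit: [20] [17] [17] [19] [17] [20] [17] [18] [19] [18] [19] [20] → 12 hosts.
12 VMs exceed 16 vCPU (half the capacity), and no two of those can share a host, so at least 12 hosts are needed.
So 12 is already optimal.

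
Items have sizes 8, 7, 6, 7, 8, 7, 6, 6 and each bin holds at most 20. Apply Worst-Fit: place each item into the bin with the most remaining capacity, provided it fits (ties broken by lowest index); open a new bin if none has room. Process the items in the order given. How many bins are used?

4

bin 1: place 8, 12 left
bin 1: place 7, 5 left
bin 2: place 6, 14 left
bin 2: place 7, 7 left
bin 3: place 8, 12 left
bin 3: place 7, 5 left
bin 2: place 6, 1 left
bin 4: place 6, 14 left
Final bins: [8,7] [6,7,6] [8,7] [6].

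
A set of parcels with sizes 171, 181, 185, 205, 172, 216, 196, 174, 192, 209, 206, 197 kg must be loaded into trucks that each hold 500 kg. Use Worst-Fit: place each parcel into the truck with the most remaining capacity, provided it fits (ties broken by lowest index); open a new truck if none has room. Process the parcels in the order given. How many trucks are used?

6

truck 1: place 171 kg, 329 kg left
truck 1: place 181 kg, 148 kg left
truck 2: place 185 kg, 315 kg left
truck 2: place 205 kg, 110 kg left
truck 3: place 172 kg, 328 kg left
truck 3: place 216 kg, 112 kg left
truck 4: place 196 kg, 304 kg left
truck 4: place 174 kg, 130 kg left
truck 5: place 192 kg, 308 kg left
truck 5: place 209 kg, 99 kg left
truck 6: place 206 kg, 294 kg left
truck 6: place 197 kg, 97 kg left
Final trucks: [171,181] [185,205] [172,216] [196,174] [192,209] [206,197].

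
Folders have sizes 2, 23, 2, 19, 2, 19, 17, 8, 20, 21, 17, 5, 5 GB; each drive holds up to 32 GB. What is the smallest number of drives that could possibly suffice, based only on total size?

5

Total size = 2 + 23 + 2 + 19 + 2 + 19 + 17 + 8 + 20 + 21 + 17 + 5 + 5 = 160 GB.
⌈160 / 32⌉ = 5.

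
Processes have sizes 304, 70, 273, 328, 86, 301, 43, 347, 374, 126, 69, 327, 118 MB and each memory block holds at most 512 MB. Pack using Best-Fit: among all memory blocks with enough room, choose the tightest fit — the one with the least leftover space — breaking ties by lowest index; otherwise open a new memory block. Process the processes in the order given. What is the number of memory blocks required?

7

memory block 1: place 304 MB, 208 MB left
memory block 1: place 70 MB, 138 MB left
memory block 2: place 273 MB, 239 MB left
memory block 3: place 328 MB, 184 MB left
memory block 1: place 86 MB, 52 MB left
memory block 4: place 301 MB, 211 MB left
memory block 1: place 43 MB, 9 MB left
memory block 5: place 347 MB, 165 MB left
memory block 6: place 374 MB, 138 MB left
memory block 6: place 126 MB, 12 MB left
memory block 5: place 69 MB, 96 MB left
memory block 7: place 327 MB, 185 MB left
memory block 3: place 118 MB, 66 MB left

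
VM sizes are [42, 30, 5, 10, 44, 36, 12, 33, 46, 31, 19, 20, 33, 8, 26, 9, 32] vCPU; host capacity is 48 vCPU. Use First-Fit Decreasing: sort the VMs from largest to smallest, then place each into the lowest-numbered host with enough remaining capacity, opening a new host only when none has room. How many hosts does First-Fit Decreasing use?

Sorted descending: 46, 44, 42, 36, 33, 33, 32, 31, 30, 26, 20, 19, 12, 10, 9, 8, 5.
Put 46 vCPU in host 1; 2 vCPU remain.
Put 44 vCPU in host 2; 4 vCPU remain.
Put 42 vCPU in host 3; 6 vCPU remain.
Put 36 vCPU in host 4; 12 vCPU remain.
Put 33 vCPU in host 5; 15 vCPU remain.
Put 33 vCPU in host 6; 15 vCPU remain.
Put 32 vCPU in host 7; 16 vCPU remain.
Put 31 vCPU in host 8; 17 vCPU remain.
Put 30 vCPU in host 9; 18 vCPU remain.
Put 26 vCPU in host 10; 22 vCPU remain.
Put 20 vCPU in host 10; 2 vCPU remain.
Put 19 vCPU in host 11; 29 vCPU remain.
Put 12 vCPU in host 4; 0 vCPU remain.
Put 10 vCPU in host 5; 5 vCPU remain.
Put 9 vCPU in host 6; 6 vCPU remain.
Put 8 vCPU in host 7; 8 vCPU remain.
Put 5 vCPU in host 3; 1 vCPU remain.
Final hosts: [46] [44] [42,5] [36,12] [33,10] [33,9] [32,8] [31] [30] [26,20] [19].

11 hosts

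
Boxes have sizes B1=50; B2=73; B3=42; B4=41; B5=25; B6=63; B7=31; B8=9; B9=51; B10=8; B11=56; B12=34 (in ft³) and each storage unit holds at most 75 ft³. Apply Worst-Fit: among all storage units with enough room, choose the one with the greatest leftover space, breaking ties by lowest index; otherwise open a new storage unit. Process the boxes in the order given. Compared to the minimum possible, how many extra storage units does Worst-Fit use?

1

Worst-Fit: [50,9] [73] [42,31] [41,25] [63] [51,8] [56] [34] → 8 storage units.
Total size 483 ft³; any packing needs at least ⌈483/75⌉ = 7 storage units.
An optimal packing achieves that bound: [73] [63,9] [56,8] [51] [50,25] [42,31] [41,34] → 7 storage units.
Excess: 8 − 7 = 1.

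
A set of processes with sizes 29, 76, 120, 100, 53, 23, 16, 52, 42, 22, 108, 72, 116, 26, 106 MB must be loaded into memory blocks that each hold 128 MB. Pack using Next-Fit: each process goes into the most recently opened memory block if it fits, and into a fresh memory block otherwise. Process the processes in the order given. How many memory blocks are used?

10 memory blocks

Put 29 MB in memory block 1; 99 MB remain.
Put 76 MB in memory block 1; 23 MB remain.
Put 120 MB in memory block 2; 8 MB remain.
Put 100 MB in memory block 3; 28 MB remain.
Put 53 MB in memory block 4; 75 MB remain.
Put 23 MB in memory block 4; 52 MB remain.
Put 16 MB in memory block 4; 36 MB remain.
Put 52 MB in memory block 5; 76 MB remain.
Put 42 MB in memory block 5; 34 MB remain.
Put 22 MB in memory block 5; 12 MB remain.
Put 108 MB in memory block 6; 20 MB remain.
Put 72 MB in memory block 7; 56 MB remain.
Put 116 MB in memory block 8; 12 MB remain.
Put 26 MB in memory block 9; 102 MB remain.
Put 106 MB in memory block 10; 22 MB remain.
Final memory blocks: [29,76] [120] [100] [53,23,16] [52,42,22] [108] [72] [116] [26] [106].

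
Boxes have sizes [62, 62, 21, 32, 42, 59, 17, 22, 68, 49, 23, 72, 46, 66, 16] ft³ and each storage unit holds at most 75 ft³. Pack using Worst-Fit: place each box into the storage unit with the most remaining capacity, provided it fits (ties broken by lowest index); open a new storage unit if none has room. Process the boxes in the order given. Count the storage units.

10

Put 62 ft³ in storage unit 1; 13 ft³ remain.
Put 62 ft³ in storage unit 2; 13 ft³ remain.
Put 21 ft³ in storage unit 3; 54 ft³ remain.
Put 32 ft³ in storage unit 3; 22 ft³ remain.
Put 42 ft³ in storage unit 4; 33 ft³ remain.
Put 59 ft³ in storage unit 5; 16 ft³ remain.
Put 17 ft³ in storage unit 4; 16 ft³ remain.
Put 22 ft³ in storage unit 3; 0 ft³ remain.
Put 68 ft³ in storage unit 6; 7 ft³ remain.
Put 49 ft³ in storage unit 7; 26 ft³ remain.
Put 23 ft³ in storage unit 7; 3 ft³ remain.
Put 72 ft³ in storage unit 8; 3 ft³ remain.
Put 46 ft³ in storage unit 9; 29 ft³ remain.
Put 66 ft³ in storage unit 10; 9 ft³ remain.
Put 16 ft³ in storage unit 9; 13 ft³ remain.
Final storage units: [62] [62] [21,32,22] [42,17] [59] [68] [49,23] [72] [46,16] [66].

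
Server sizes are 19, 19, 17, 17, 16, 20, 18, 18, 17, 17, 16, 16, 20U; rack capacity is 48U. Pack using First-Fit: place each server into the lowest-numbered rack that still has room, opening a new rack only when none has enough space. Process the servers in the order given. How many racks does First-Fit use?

7

rack 1: place 19U, 29U left
rack 1: place 19U, 10U left
rack 2: place 17U, 31U left
rack 2: place 17U, 14U left
rack 3: place 16U, 32U left
rack 3: place 20U, 12U left
rack 4: place 18U, 30U left
rack 4: place 18U, 12U left
rack 5: place 17U, 31U left
rack 5: place 17U, 14U left
rack 6: place 16U, 32U left
rack 6: place 16U, 16U left
rack 7: place 20U, 28U left
Final racks: [19,19] [17,17] [16,20] [18,18] [17,17] [16,16] [20].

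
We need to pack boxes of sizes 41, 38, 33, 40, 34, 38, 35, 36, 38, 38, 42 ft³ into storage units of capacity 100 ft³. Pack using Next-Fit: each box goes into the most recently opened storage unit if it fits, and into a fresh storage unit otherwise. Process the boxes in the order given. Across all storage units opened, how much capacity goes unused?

187

Put 41 ft³ in storage unit 1; 59 ft³ remain.
Put 38 ft³ in storage unit 1; 21 ft³ remain.
Put 33 ft³ in storage unit 2; 67 ft³ remain.
Put 40 ft³ in storage unit 2; 27 ft³ remain.
Put 34 ft³ in storage unit 3; 66 ft³ remain.
Put 38 ft³ in storage unit 3; 28 ft³ remain.
Put 35 ft³ in storage unit 4; 65 ft³ remain.
Put 36 ft³ in storage unit 4; 29 ft³ remain.
Put 38 ft³ in storage unit 5; 62 ft³ remain.
Put 38 ft³ in storage unit 5; 24 ft³ remain.
Put 42 ft³ in storage unit 6; 58 ft³ remain.
6 storage units × 100 ft³ = 600 ft³; used 413 ft³; unused 187 ft³.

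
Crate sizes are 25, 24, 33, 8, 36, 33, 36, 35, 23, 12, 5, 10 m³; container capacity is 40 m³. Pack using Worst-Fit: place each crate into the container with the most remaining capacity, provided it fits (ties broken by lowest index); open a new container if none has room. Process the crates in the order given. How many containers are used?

25 m³ → container 1 (remaining 15 m³)
24 m³ → container 2 (remaining 16 m³)
33 m³ → container 3 (remaining 7 m³)
8 m³ → container 2 (remaining 8 m³)
36 m³ → container 4 (remaining 4 m³)
33 m³ → container 5 (remaining 7 m³)
36 m³ → container 6 (remaining 4 m³)
35 m³ → container 7 (remaining 5 m³)
23 m³ → container 8 (remaining 17 m³)
12 m³ → container 8 (remaining 5 m³)
5 m³ → container 1 (remaining 10 m³)
10 m³ → container 1 (remaining 0 m³)

8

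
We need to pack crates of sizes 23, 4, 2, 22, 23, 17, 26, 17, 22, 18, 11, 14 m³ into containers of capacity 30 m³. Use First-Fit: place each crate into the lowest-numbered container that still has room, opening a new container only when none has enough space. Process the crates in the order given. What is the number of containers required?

9

Put 23 m³ in container 1; 7 m³ remain.
Put 4 m³ in container 1; 3 m³ remain.
Put 2 m³ in container 1; 1 m³ remain.
Put 22 m³ in container 2; 8 m³ remain.
Put 23 m³ in container 3; 7 m³ remain.
Put 17 m³ in container 4; 13 m³ remain.
Put 26 m³ in container 5; 4 m³ remain.
Put 17 m³ in container 6; 13 m³ remain.
Put 22 m³ in container 7; 8 m³ remain.
Put 18 m³ in container 8; 12 m³ remain.
Put 11 m³ in container 4; 2 m³ remain.
Put 14 m³ in container 9; 16 m³ remain.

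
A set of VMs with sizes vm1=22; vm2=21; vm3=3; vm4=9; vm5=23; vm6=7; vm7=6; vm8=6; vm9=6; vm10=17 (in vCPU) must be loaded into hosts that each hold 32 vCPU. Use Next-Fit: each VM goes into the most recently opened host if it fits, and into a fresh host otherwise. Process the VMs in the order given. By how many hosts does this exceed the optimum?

1

Next-Fit: [22] [21,3] [9,23] [7,6,6,6] [17] → 5 hosts.
Total size 120 vCPU; any packing needs at least ⌈120/32⌉ = 4 hosts.
An optimal packing achieves that bound: [23,9] [22,7,3] [21,6] [17,6,6] → 4 hosts.
Excess: 5 − 4 = 1.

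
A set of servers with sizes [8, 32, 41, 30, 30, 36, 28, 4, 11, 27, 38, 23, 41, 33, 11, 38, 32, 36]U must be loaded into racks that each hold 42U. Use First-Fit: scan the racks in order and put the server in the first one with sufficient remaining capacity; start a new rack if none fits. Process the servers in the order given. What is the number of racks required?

rack 1: place 8U, 34U left
rack 1: place 32U, 2U left
rack 2: place 41U, 1U left
rack 3: place 30U, 12U left
rack 4: place 30U, 12U left
rack 5: place 36U, 6U left
rack 6: place 28U, 14U left
rack 3: place 4U, 8U left
rack 4: place 11U, 1U left
rack 7: place 27U, 15U left
rack 8: place 38U, 4U left
rack 9: place 23U, 19U left
rack 10: place 41U, 1U left
rack 11: place 33U, 9U left
rack 6: place 11U, 3U left
rack 12: place 38U, 4U left
rack 13: place 32U, 10U left
rack 14: place 36U, 6U left
Final racks: [8,32] [41] [30,4] [30,11] [36] [28,11] [27] [38] [23] [41] [33] [38] [32] [36].

14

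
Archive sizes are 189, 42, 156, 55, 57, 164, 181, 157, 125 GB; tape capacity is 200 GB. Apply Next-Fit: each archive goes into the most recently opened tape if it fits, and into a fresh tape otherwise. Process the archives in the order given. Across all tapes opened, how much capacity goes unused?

Put 189 GB in tape 1; 11 GB remain.
Put 42 GB in tape 2; 158 GB remain.
Put 156 GB in tape 2; 2 GB remain.
Put 55 GB in tape 3; 145 GB remain.
Put 57 GB in tape 3; 88 GB remain.
Put 164 GB in tape 4; 36 GB remain.
Put 181 GB in tape 5; 19 GB remain.
Put 157 GB in tape 6; 43 GB remain.
Put 125 GB in tape 7; 75 GB remain.
7 tapes × 200 GB = 1400 GB; used 1126 GB; unused 274 GB.

274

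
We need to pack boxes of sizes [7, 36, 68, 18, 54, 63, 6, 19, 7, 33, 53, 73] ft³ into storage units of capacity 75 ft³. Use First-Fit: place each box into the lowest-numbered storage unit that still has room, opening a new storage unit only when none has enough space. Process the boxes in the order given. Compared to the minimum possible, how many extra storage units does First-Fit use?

First-Fit: [7,36,18,6,7] [68] [54,19] [63] [33] [53] [73] → 7 storage units.
Total size 437 ft³; any packing needs at least ⌈437/75⌉ = 6 storage units.
An optimal packing achieves that bound: [73] [68,7] [63,7] [54,19] [53,18] [36,33,6] → 6 storage units.
Excess: 7 − 6 = 1.

1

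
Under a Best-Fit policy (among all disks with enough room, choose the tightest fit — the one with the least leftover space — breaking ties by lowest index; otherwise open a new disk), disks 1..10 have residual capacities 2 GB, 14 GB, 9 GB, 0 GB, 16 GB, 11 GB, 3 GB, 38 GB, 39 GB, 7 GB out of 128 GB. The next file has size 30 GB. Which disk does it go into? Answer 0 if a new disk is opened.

8

Disks with room: disk 8 (38 GB), disk 9 (39 GB).
Tightest fit is disk 8 with 38 GB free.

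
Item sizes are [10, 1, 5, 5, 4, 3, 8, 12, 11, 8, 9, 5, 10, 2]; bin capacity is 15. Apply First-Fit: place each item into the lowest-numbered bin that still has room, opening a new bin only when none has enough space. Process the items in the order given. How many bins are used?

8 bins

10 → bin 1 (remaining 5)
1 → bin 1 (remaining 4)
5 → bin 2 (remaining 10)
5 → bin 2 (remaining 5)
4 → bin 1 (remaining 0)
3 → bin 2 (remaining 2)
8 → bin 3 (remaining 7)
12 → bin 4 (remaining 3)
11 → bin 5 (remaining 4)
8 → bin 6 (remaining 7)
9 → bin 7 (remaining 6)
5 → bin 3 (remaining 2)
10 → bin 8 (remaining 5)
2 → bin 2 (remaining 0)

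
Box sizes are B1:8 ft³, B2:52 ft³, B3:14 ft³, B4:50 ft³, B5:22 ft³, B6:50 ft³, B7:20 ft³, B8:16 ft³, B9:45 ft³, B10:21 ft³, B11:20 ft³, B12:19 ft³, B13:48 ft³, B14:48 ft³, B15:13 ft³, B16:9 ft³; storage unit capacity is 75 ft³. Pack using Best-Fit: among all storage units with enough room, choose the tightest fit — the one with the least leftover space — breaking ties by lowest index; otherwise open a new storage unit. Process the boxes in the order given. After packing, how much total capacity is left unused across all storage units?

70

storage unit 1: place B1 (8 ft³), 67 ft³ left
storage unit 1: place B2 (52 ft³), 15 ft³ left
storage unit 1: place B3 (14 ft³), 1 ft³ left
storage unit 2: place B4 (50 ft³), 25 ft³ left
storage unit 2: place B5 (22 ft³), 3 ft³ left
storage unit 3: place B6 (50 ft³), 25 ft³ left
storage unit 3: place B7 (20 ft³), 5 ft³ left
storage unit 4: place B8 (16 ft³), 59 ft³ left
storage unit 4: place B9 (45 ft³), 14 ft³ left
storage unit 5: place B10 (21 ft³), 54 ft³ left
storage unit 5: place B11 (20 ft³), 34 ft³ left
storage unit 5: place B12 (19 ft³), 15 ft³ left
storage unit 6: place B13 (48 ft³), 27 ft³ left
storage unit 7: place B14 (48 ft³), 27 ft³ left
storage unit 4: place B15 (13 ft³), 1 ft³ left
storage unit 5: place B16 (9 ft³), 6 ft³ left
7 storage units × 75 ft³ = 525 ft³; used 455 ft³; unused 70 ft³.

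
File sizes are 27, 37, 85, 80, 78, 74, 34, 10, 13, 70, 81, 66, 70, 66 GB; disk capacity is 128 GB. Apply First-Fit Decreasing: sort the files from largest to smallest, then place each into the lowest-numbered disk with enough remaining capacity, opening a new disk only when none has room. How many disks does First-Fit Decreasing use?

9

Sorted descending: 85, 81, 80, 78, 74, 70, 70, 66, 66, 37, 34, 27, 13, 10.
disk 1: place 85 GB, 43 GB left
disk 2: place 81 GB, 47 GB left
disk 3: place 80 GB, 48 GB left
disk 4: place 78 GB, 50 GB left
disk 5: place 74 GB, 54 GB left
disk 6: place 70 GB, 58 GB left
disk 7: place 70 GB, 58 GB left
disk 8: place 66 GB, 62 GB left
disk 9: place 66 GB, 62 GB left
disk 1: place 37 GB, 6 GB left
disk 2: place 34 GB, 13 GB left
disk 3: place 27 GB, 21 GB left
disk 2: place 13 GB, 0 GB left
disk 3: place 10 GB, 11 GB left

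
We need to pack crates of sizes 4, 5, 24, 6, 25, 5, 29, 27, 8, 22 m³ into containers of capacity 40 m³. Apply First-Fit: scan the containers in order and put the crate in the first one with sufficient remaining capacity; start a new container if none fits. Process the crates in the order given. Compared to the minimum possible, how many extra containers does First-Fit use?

First-Fit: [4,5,24,6] [25,5,8] [29] [27] [22] → 5 containers.
5 crates exceed 20 m³ (half the capacity), and no two of those can share a container, so at least 5 containers are needed.
So 5 is already optimal.

0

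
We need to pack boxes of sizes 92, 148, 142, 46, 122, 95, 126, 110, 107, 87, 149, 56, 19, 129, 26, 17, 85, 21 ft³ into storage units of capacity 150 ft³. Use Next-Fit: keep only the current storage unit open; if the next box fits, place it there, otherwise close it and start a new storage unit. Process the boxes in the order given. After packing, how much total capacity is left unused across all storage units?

Put 92 ft³ in storage unit 1; 58 ft³ remain.
Put 148 ft³ in storage unit 2; 2 ft³ remain.
Put 142 ft³ in storage unit 3; 8 ft³ remain.
Put 46 ft³ in storage unit 4; 104 ft³ remain.
Put 122 ft³ in storage unit 5; 28 ft³ remain.
Put 95 ft³ in storage unit 6; 55 ft³ remain.
Put 126 ft³ in storage unit 7; 24 ft³ remain.
Put 110 ft³ in storage unit 8; 40 ft³ remain.
Put 107 ft³ in storage unit 9; 43 ft³ remain.
Put 87 ft³ in storage unit 10; 63 ft³ remain.
Put 149 ft³ in storage unit 11; 1 ft³ remain.
Put 56 ft³ in storage unit 12; 94 ft³ remain.
Put 19 ft³ in storage unit 12; 75 ft³ remain.
Put 129 ft³ in storage unit 13; 21 ft³ remain.
Put 26 ft³ in storage unit 14; 124 ft³ remain.
Put 17 ft³ in storage unit 14; 107 ft³ remain.
Put 85 ft³ in storage unit 14; 22 ft³ remain.
Put 21 ft³ in storage unit 14; 1 ft³ remain.
14 storage units × 150 ft³ = 2100 ft³; used 1577 ft³; unused 523 ft³.

523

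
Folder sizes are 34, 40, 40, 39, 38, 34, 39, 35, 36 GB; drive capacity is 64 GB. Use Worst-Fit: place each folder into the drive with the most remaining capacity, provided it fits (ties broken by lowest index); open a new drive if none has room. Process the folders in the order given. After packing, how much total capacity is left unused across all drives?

241

34 GB → drive 1 (remaining 30 GB)
40 GB → drive 2 (remaining 24 GB)
40 GB → drive 3 (remaining 24 GB)
39 GB → drive 4 (remaining 25 GB)
38 GB → drive 5 (remaining 26 GB)
34 GB → drive 6 (remaining 30 GB)
39 GB → drive 7 (remaining 25 GB)
35 GB → drive 8 (remaining 29 GB)
36 GB → drive 9 (remaining 28 GB)
9 drives × 64 GB = 576 GB; used 335 GB; unused 241 GB.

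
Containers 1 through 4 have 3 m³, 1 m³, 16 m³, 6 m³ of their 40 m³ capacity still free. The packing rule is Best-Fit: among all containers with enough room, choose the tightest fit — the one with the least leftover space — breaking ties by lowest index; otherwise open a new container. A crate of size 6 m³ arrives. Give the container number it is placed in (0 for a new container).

Containers with room: container 3 (16 m³), container 4 (6 m³).
Tightest fit is container 4 with 6 m³ free.

4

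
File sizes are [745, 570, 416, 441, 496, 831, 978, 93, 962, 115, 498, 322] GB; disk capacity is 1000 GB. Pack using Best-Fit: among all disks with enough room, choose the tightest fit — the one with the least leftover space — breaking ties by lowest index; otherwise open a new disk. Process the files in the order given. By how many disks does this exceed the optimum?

0

Best-Fit: [745,115] [570,416] [441,496] [831,93] [978] [962] [498,322] → 7 disks.
Total size 6467 GB; any packing needs at least ⌈6467/1000⌉ = 7 disks.
So 7 is already optimal.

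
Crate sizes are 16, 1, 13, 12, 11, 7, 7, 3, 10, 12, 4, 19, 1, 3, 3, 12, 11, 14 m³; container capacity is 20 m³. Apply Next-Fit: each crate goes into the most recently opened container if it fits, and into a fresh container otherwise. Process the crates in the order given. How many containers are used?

10

Put 16 m³ in container 1; 4 m³ remain.
Put 1 m³ in container 1; 3 m³ remain.
Put 13 m³ in container 2; 7 m³ remain.
Put 12 m³ in container 3; 8 m³ remain.
Put 11 m³ in container 4; 9 m³ remain.
Put 7 m³ in container 4; 2 m³ remain.
Put 7 m³ in container 5; 13 m³ remain.
Put 3 m³ in container 5; 10 m³ remain.
Put 10 m³ in container 5; 0 m³ remain.
Put 12 m³ in container 6; 8 m³ remain.
Put 4 m³ in container 6; 4 m³ remain.
Put 19 m³ in container 7; 1 m³ remain.
Put 1 m³ in container 7; 0 m³ remain.
Put 3 m³ in container 8; 17 m³ remain.
Put 3 m³ in container 8; 14 m³ remain.
Put 12 m³ in container 8; 2 m³ remain.
Put 11 m³ in container 9; 9 m³ remain.
Put 14 m³ in container 10; 6 m³ remain.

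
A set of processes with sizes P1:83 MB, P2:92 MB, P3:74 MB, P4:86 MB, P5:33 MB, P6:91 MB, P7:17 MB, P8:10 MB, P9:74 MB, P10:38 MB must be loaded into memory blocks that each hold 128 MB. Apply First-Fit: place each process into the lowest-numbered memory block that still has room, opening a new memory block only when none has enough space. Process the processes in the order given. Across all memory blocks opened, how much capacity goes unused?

170

memory block 1: place P1 (83 MB), 45 MB left
memory block 2: place P2 (92 MB), 36 MB left
memory block 3: place P3 (74 MB), 54 MB left
memory block 4: place P4 (86 MB), 42 MB left
memory block 1: place P5 (33 MB), 12 MB left
memory block 5: place P6 (91 MB), 37 MB left
memory block 2: place P7 (17 MB), 19 MB left
memory block 1: place P8 (10 MB), 2 MB left
memory block 6: place P9 (74 MB), 54 MB left
memory block 3: place P10 (38 MB), 16 MB left
6 memory blocks × 128 MB = 768 MB; used 598 MB; unused 170 MB.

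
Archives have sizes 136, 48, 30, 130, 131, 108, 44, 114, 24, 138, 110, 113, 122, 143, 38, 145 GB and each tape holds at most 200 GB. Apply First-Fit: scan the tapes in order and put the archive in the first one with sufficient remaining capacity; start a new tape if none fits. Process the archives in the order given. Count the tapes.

tape 1: place 136 GB, 64 GB left
tape 1: place 48 GB, 16 GB left
tape 2: place 30 GB, 170 GB left
tape 2: place 130 GB, 40 GB left
tape 3: place 131 GB, 69 GB left
tape 4: place 108 GB, 92 GB left
tape 3: place 44 GB, 25 GB left
tape 5: place 114 GB, 86 GB left
tape 2: place 24 GB, 16 GB left
tape 6: place 138 GB, 62 GB left
tape 7: place 110 GB, 90 GB left
tape 8: place 113 GB, 87 GB left
tape 9: place 122 GB, 78 GB left
tape 10: place 143 GB, 57 GB left
tape 4: place 38 GB, 54 GB left
tape 11: place 145 GB, 55 GB left

11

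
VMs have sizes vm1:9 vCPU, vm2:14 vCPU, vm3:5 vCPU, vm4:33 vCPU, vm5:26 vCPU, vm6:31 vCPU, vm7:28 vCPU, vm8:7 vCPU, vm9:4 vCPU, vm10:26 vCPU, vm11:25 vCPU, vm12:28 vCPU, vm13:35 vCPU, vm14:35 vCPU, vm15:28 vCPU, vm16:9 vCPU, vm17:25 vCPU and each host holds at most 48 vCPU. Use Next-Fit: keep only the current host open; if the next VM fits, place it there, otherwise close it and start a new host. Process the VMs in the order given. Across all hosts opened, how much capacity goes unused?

Put vm1 (9 vCPU) in host 1; 39 vCPU remain.
Put vm2 (14 vCPU) in host 1; 25 vCPU remain.
Put vm3 (5 vCPU) in host 1; 20 vCPU remain.
Put vm4 (33 vCPU) in host 2; 15 vCPU remain.
Put vm5 (26 vCPU) in host 3; 22 vCPU remain.
Put vm6 (31 vCPU) in host 4; 17 vCPU remain.
Put vm7 (28 vCPU) in host 5; 20 vCPU remain.
Put vm8 (7 vCPU) in host 5; 13 vCPU remain.
Put vm9 (4 vCPU) in host 5; 9 vCPU remain.
Put vm10 (26 vCPU) in host 6; 22 vCPU remain.
Put vm11 (25 vCPU) in host 7; 23 vCPU remain.
Put vm12 (28 vCPU) in host 8; 20 vCPU remain.
Put vm13 (35 vCPU) in host 9; 13 vCPU remain.
Put vm14 (35 vCPU) in host 10; 13 vCPU remain.
Put vm15 (28 vCPU) in host 11; 20 vCPU remain.
Put vm16 (9 vCPU) in host 11; 11 vCPU remain.
Put vm17 (25 vCPU) in host 12; 23 vCPU remain.
12 hosts × 48 vCPU = 576 vCPU; used 368 vCPU; unused 208 vCPU.

208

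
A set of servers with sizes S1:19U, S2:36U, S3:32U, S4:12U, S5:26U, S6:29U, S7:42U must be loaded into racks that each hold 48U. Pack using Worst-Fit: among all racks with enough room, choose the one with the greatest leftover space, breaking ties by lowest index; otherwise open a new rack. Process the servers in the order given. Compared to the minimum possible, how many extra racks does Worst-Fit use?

1

Worst-Fit: [19,12] [36] [32] [26] [29] [42] → 6 racks.
Total size 196U; any packing needs at least ⌈196/48⌉ = 5 racks.
An optimal packing achieves that bound: [42] [36,12] [32] [29,19] [26] → 5 racks.
Excess: 6 − 5 = 1.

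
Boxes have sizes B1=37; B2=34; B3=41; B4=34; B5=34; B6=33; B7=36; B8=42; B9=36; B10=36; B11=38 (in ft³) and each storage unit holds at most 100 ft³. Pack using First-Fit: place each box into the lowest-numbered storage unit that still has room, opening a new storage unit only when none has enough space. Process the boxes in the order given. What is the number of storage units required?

6

B1 (37 ft³) → storage unit 1 (remaining 63 ft³)
B2 (34 ft³) → storage unit 1 (remaining 29 ft³)
B3 (41 ft³) → storage unit 2 (remaining 59 ft³)
B4 (34 ft³) → storage unit 2 (remaining 25 ft³)
B5 (34 ft³) → storage unit 3 (remaining 66 ft³)
B6 (33 ft³) → storage unit 3 (remaining 33 ft³)
B7 (36 ft³) → storage unit 4 (remaining 64 ft³)
B8 (42 ft³) → storage unit 4 (remaining 22 ft³)
B9 (36 ft³) → storage unit 5 (remaining 64 ft³)
B10 (36 ft³) → storage unit 5 (remaining 28 ft³)
B11 (38 ft³) → storage unit 6 (remaining 62 ft³)
Final storage units: [37,34] [41,34] [34,33] [36,42] [36,36] [38].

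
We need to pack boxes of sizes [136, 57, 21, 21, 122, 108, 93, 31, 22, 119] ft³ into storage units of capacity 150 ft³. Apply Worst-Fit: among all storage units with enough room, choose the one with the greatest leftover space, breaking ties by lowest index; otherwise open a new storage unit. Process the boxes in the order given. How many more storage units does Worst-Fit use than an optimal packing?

Worst-Fit: [136] [57,21,21,22] [122] [108] [93,31] [119] → 6 storage units.
Total size 730 ft³; any packing needs at least ⌈730/150⌉ = 5 storage units.
An optimal packing achieves that bound: [136] [122,22] [119,31] [108,21,21] [93,57] → 5 storage units.
Excess: 6 − 5 = 1.

1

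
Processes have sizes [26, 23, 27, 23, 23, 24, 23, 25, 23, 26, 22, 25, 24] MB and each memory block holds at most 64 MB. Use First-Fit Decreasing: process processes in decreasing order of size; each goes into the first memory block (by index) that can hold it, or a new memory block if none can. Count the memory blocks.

7

Sorted descending: 27, 26, 26, 25, 25, 24, 24, 23, 23, 23, 23, 23, 22.
memory block 1: place 27 MB, 37 MB left
memory block 1: place 26 MB, 11 MB left
memory block 2: place 26 MB, 38 MB left
memory block 2: place 25 MB, 13 MB left
memory block 3: place 25 MB, 39 MB left
memory block 3: place 24 MB, 15 MB left
memory block 4: place 24 MB, 40 MB left
memory block 4: place 23 MB, 17 MB left
memory block 5: place 23 MB, 41 MB left
memory block 5: place 23 MB, 18 MB left
memory block 6: place 23 MB, 41 MB left
memory block 6: place 23 MB, 18 MB left
memory block 7: place 22 MB, 42 MB left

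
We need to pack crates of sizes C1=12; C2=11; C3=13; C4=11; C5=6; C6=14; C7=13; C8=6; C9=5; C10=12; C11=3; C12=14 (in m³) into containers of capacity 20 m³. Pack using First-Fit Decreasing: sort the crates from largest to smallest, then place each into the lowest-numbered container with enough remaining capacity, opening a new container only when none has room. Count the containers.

8

Sorted descending: 14, 14, 13, 13, 12, 12, 11, 11, 6, 6, 5, 3.
Put 14 m³ in container 1; 6 m³ remain.
Put 14 m³ in container 2; 6 m³ remain.
Put 13 m³ in container 3; 7 m³ remain.
Put 13 m³ in container 4; 7 m³ remain.
Put 12 m³ in container 5; 8 m³ remain.
Put 12 m³ in container 6; 8 m³ remain.
Put 11 m³ in container 7; 9 m³ remain.
Put 11 m³ in container 8; 9 m³ remain.
Put 6 m³ in container 1; 0 m³ remain.
Put 6 m³ in container 2; 0 m³ remain.
Put 5 m³ in container 3; 2 m³ remain.
Put 3 m³ in container 4; 4 m³ remain.
Final containers: [14,6] [14,6] [13,5] [13,3] [12] [12] [11] [11].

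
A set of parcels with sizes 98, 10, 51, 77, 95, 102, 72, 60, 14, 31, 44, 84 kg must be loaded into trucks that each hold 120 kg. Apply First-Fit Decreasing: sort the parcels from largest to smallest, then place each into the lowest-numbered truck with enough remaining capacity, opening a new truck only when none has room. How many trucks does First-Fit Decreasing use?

7 trucks

Sorted descending: 102, 98, 95, 84, 77, 72, 60, 51, 44, 31, 14, 10.
102 kg → truck 1 (remaining 18 kg)
98 kg → truck 2 (remaining 22 kg)
95 kg → truck 3 (remaining 25 kg)
84 kg → truck 4 (remaining 36 kg)
77 kg → truck 5 (remaining 43 kg)
72 kg → truck 6 (remaining 48 kg)
60 kg → truck 7 (remaining 60 kg)
51 kg → truck 7 (remaining 9 kg)
44 kg → truck 6 (remaining 4 kg)
31 kg → truck 4 (remaining 5 kg)
14 kg → truck 1 (remaining 4 kg)
10 kg → truck 2 (remaining 12 kg)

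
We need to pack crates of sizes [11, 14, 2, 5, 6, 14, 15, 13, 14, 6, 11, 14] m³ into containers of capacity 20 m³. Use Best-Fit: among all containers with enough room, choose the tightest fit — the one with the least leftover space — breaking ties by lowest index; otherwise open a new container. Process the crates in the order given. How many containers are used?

8

container 1: place 11 m³, 9 m³ left
container 2: place 14 m³, 6 m³ left
container 2: place 2 m³, 4 m³ left
container 1: place 5 m³, 4 m³ left
container 3: place 6 m³, 14 m³ left
container 3: place 14 m³, 0 m³ left
container 4: place 15 m³, 5 m³ left
container 5: place 13 m³, 7 m³ left
container 6: place 14 m³, 6 m³ left
container 6: place 6 m³, 0 m³ left
container 7: place 11 m³, 9 m³ left
container 8: place 14 m³, 6 m³ left
Final containers: [11,5] [14,2] [6,14] [15] [13] [14,6] [11] [14].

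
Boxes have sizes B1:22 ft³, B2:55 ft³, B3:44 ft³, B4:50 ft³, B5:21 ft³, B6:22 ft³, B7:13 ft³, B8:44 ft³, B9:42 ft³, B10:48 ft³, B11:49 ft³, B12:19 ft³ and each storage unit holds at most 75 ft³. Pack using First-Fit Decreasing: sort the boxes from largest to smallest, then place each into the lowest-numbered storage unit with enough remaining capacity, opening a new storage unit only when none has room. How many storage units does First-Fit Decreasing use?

Sorted descending: 55, 50, 49, 48, 44, 44, 42, 22, 22, 21, 19, 13.
Put 55 ft³ in storage unit 1; 20 ft³ remain.
Put 50 ft³ in storage unit 2; 25 ft³ remain.
Put 49 ft³ in storage unit 3; 26 ft³ remain.
Put 48 ft³ in storage unit 4; 27 ft³ remain.
Put 44 ft³ in storage unit 5; 31 ft³ remain.
Put 44 ft³ in storage unit 6; 31 ft³ remain.
Put 42 ft³ in storage unit 7; 33 ft³ remain.
Put 22 ft³ in storage unit 2; 3 ft³ remain.
Put 22 ft³ in storage unit 3; 4 ft³ remain.
Put 21 ft³ in storage unit 4; 6 ft³ remain.
Put 19 ft³ in storage unit 1; 1 ft³ remain.
Put 13 ft³ in storage unit 5; 18 ft³ remain.

7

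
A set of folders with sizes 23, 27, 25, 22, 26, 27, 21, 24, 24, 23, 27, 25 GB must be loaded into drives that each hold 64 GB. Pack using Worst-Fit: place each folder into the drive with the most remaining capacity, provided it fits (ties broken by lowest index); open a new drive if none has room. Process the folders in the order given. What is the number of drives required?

6 drives

drive 1: place 23 GB, 41 GB left
drive 1: place 27 GB, 14 GB left
drive 2: place 25 GB, 39 GB left
drive 2: place 22 GB, 17 GB left
drive 3: place 26 GB, 38 GB left
drive 3: place 27 GB, 11 GB left
drive 4: place 21 GB, 43 GB left
drive 4: place 24 GB, 19 GB left
drive 5: place 24 GB, 40 GB left
drive 5: place 23 GB, 17 GB left
drive 6: place 27 GB, 37 GB left
drive 6: place 25 GB, 12 GB left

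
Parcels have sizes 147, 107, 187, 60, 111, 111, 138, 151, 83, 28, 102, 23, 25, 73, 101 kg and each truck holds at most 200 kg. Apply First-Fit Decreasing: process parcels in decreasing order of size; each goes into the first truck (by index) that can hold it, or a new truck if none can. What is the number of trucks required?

9 trucks

Sorted descending: 187, 151, 147, 138, 111, 111, 107, 102, 101, 83, 73, 60, 28, 25, 23.
Put 187 kg in truck 1; 13 kg remain.
Put 151 kg in truck 2; 49 kg remain.
Put 147 kg in truck 3; 53 kg remain.
Put 138 kg in truck 4; 62 kg remain.
Put 111 kg in truck 5; 89 kg remain.
Put 111 kg in truck 6; 89 kg remain.
Put 107 kg in truck 7; 93 kg remain.
Put 102 kg in truck 8; 98 kg remain.
Put 101 kg in truck 9; 99 kg remain.
Put 83 kg in truck 5; 6 kg remain.
Put 73 kg in truck 6; 16 kg remain.
Put 60 kg in truck 4; 2 kg remain.
Put 28 kg in truck 2; 21 kg remain.
Put 25 kg in truck 3; 28 kg remain.
Put 23 kg in truck 3; 5 kg remain.
Final trucks: [187] [151,28] [147,25,23] [138,60] [111,83] [111,73] [107] [102] [101].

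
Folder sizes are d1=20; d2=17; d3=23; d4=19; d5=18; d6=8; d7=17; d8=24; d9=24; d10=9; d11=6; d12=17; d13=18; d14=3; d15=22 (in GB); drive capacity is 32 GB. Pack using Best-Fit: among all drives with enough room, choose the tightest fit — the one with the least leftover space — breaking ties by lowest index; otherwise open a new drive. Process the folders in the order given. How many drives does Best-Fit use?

drive 1: place d1 (20 GB), 12 GB left
drive 2: place d2 (17 GB), 15 GB left
drive 3: place d3 (23 GB), 9 GB left
drive 4: place d4 (19 GB), 13 GB left
drive 5: place d5 (18 GB), 14 GB left
drive 3: place d6 (8 GB), 1 GB left
drive 6: place d7 (17 GB), 15 GB left
drive 7: place d8 (24 GB), 8 GB left
drive 8: place d9 (24 GB), 8 GB left
drive 1: place d10 (9 GB), 3 GB left
drive 7: place d11 (6 GB), 2 GB left
drive 9: place d12 (17 GB), 15 GB left
drive 10: place d13 (18 GB), 14 GB left
drive 1: place d14 (3 GB), 0 GB left
drive 11: place d15 (22 GB), 10 GB left

11 drives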